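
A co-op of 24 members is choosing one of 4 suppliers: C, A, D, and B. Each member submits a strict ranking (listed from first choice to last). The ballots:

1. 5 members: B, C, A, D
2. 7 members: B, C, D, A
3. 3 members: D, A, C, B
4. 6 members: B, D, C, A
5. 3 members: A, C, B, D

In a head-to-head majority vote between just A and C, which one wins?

C

Voters preferring A to C: 6; preferring C to A: 18.
C wins the head-to-head.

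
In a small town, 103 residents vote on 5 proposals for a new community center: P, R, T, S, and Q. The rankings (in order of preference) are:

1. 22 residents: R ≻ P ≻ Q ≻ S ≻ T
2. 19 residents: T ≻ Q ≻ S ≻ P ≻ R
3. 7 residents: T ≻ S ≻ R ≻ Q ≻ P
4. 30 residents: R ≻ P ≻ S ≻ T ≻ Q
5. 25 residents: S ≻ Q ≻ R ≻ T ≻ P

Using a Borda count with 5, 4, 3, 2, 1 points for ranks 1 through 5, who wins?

R

P: 22·4 + 19·2 + 7·1 + 30·4 + 25·1 = 278
R: 22·5 + 19·1 + 7·3 + 30·5 + 25·3 = 375
T: 22·1 + 19·5 + 7·5 + 30·2 + 25·2 = 262
S: 22·2 + 19·3 + 7·4 + 30·3 + 25·5 = 344
Q: 22·3 + 19·4 + 7·2 + 30·1 + 25·4 = 286
R has the highest Borda score (375).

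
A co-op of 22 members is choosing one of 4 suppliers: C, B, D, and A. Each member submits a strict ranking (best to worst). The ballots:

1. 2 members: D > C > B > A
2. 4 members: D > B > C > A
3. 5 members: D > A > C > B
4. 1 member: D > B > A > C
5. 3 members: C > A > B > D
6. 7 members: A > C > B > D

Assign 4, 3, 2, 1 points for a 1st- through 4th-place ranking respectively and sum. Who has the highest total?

C: 2·3 + 4·2 + 5·2 + 1·1 + 3·4 + 7·3 = 58
B: 2·2 + 4·3 + 5·1 + 1·3 + 3·2 + 7·2 = 44
D: 2·4 + 4·4 + 5·4 + 1·4 + 3·1 + 7·1 = 58
A: 2·1 + 4·1 + 5·3 + 1·2 + 3·3 + 7·4 = 60
A has the highest Borda score (60).

A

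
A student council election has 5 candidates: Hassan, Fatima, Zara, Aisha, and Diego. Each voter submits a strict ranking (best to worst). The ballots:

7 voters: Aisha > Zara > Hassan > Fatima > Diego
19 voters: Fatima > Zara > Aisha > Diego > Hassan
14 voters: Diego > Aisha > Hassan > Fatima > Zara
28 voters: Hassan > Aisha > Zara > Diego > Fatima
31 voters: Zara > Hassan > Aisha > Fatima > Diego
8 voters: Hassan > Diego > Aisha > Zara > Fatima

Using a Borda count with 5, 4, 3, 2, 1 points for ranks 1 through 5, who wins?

Hassan: 7·3 + 19·1 + 14·3 + 28·5 + 31·4 + 8·5 = 386
Fatima: 7·2 + 19·5 + 14·2 + 28·1 + 31·2 + 8·1 = 235
Zara: 7·4 + 19·4 + 14·1 + 28·3 + 31·5 + 8·2 = 373
Aisha: 7·5 + 19·3 + 14·4 + 28·4 + 31·3 + 8·3 = 377
Diego: 7·1 + 19·2 + 14·5 + 28·2 + 31·1 + 8·4 = 234
Hassan has the highest Borda score (386).

Hassan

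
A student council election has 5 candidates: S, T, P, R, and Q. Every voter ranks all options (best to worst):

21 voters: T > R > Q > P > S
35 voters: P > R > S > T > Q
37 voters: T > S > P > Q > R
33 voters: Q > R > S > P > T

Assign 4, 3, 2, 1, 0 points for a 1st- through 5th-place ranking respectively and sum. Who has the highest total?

S: 21·0 + 35·2 + 37·3 + 33·2 = 247
T: 21·4 + 35·1 + 37·4 + 33·0 = 267
P: 21·1 + 35·4 + 37·2 + 33·1 = 268
R: 21·3 + 35·3 + 37·0 + 33·3 = 267
Q: 21·2 + 35·0 + 37·1 + 33·4 = 211
P has the highest Borda score (268).

P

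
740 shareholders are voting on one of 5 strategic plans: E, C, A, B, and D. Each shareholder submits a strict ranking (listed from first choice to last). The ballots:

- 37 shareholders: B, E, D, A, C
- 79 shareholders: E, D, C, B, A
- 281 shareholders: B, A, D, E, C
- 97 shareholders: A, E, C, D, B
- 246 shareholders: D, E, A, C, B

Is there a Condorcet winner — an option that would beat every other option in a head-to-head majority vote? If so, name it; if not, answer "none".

none

Checking pairwise contests:
A beats E 378–362.
E beats C 740–0.
B beats A 397–343.
E beats B 422–318.
A beats D 378–362.
Every option loses at least one head-to-head, so there is no Condorcet winner.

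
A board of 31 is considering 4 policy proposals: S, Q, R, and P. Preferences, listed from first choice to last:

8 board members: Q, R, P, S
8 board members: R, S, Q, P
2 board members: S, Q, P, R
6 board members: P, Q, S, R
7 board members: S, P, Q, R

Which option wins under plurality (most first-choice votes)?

First-place votes: S 9, Q 8, R 8, P 6.
S has the most first-place votes.

S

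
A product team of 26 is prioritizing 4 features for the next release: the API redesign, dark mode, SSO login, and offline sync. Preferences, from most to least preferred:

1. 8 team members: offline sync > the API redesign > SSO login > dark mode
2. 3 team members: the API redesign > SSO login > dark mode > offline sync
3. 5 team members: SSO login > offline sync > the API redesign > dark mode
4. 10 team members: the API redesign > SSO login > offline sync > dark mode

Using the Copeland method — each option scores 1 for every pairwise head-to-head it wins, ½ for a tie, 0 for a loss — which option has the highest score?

the API redesign

the API redesign: beats dark mode and SSO login; ties offline sync → score 2.5.
dark mode: loses to the API redesign, SSO login, and offline sync → score 0.
SSO login: beats dark mode and offline sync; loses to the API redesign → score 2.
offline sync: beats dark mode; ties the API redesign; loses to SSO login → score 1.5.
the API redesign has the best pairwise record.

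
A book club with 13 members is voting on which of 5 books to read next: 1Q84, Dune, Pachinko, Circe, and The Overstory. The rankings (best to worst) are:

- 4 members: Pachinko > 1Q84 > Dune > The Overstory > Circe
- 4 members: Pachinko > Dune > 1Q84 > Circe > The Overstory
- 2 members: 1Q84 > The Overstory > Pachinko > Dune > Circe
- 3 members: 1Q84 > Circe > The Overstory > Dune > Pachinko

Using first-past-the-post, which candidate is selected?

First-place votes: 1Q84 5, Dune 0, Pachinko 8, Circe 0, The Overstory 0.
Pachinko has the most first-place votes.

Pachinko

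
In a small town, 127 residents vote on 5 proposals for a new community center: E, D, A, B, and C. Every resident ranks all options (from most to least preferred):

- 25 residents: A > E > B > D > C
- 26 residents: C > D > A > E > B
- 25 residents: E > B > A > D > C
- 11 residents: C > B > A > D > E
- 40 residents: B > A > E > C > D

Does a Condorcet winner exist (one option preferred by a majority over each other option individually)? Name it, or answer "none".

Checking pairwise contests:
A beats E 102–25.
E beats D 90–37.
B beats A 76–51.
E beats B 76–51.
E beats C 90–37.
Every option loses at least one head-to-head, so there is no Condorcet winner.

none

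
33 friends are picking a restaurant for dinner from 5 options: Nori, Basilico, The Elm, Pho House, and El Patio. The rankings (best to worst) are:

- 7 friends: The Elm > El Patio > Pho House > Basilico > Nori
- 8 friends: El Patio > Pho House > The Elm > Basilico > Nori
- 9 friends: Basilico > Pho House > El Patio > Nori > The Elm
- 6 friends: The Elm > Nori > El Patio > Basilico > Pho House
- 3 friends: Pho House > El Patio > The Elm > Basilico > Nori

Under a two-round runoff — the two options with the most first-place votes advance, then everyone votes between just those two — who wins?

Round 1 first-place votes: Nori 0, Basilico 9, The Elm 13, Pho House 3, El Patio 8.
The Elm and Basilico advance.
Runoff: The Elm is preferred to Basilico by 24 voters; Basilico by 9.
The Elm wins the runoff.

The Elm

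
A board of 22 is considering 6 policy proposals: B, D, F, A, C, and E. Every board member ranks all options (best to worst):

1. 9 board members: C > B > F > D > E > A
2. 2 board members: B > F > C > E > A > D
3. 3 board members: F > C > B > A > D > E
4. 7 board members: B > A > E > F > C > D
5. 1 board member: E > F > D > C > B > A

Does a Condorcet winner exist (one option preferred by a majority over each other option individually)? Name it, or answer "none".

none

Checking pairwise contests:
C beats B 13–9.
B beats D 21–1.
B beats F 18–4.
B beats A 22–0.
F beats C 13–9.
B beats E 21–1.
Every option loses at least one head-to-head, so there is no Condorcet winner.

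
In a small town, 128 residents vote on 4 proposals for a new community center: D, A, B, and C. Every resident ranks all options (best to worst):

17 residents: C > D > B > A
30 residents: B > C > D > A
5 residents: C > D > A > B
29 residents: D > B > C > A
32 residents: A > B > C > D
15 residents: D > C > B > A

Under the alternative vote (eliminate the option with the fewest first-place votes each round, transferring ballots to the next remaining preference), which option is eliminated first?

Round 1: D 44, A 32, B 30, C 22. Eliminate C.

C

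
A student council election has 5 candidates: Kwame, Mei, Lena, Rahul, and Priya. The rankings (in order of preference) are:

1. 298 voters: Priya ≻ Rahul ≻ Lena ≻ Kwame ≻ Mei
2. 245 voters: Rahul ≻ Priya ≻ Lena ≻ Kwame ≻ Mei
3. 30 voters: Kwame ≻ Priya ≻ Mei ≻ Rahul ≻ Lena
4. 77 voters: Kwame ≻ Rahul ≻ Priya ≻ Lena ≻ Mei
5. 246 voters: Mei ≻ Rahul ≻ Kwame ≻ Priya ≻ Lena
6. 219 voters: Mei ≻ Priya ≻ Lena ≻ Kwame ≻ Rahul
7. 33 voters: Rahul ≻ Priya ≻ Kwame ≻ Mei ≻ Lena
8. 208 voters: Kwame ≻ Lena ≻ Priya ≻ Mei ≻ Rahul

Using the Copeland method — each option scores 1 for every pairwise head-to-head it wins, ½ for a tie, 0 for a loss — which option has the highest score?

Kwame: beats Mei; loses to Lena, Rahul, and Priya → score 1.
Mei: beats Rahul; loses to Kwame, Lena, and Priya → score 1.
Lena: beats Kwame and Mei; loses to Rahul and Priya → score 2.
Rahul: beats Kwame and Lena; loses to Mei and Priya → score 2.
Priya: beats Kwame, Mei, Lena, and Rahul → score 4.
Priya has the best pairwise record.

Priya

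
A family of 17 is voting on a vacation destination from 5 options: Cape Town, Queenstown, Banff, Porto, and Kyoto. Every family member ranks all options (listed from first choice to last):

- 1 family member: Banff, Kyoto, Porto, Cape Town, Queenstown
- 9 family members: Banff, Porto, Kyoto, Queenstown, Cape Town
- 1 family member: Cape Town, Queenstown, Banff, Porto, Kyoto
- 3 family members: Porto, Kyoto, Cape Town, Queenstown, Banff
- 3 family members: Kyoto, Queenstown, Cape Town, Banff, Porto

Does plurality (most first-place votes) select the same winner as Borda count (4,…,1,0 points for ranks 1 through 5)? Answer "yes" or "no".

yes

Plurality — first-place votes: Cape Town 1, Queenstown 0, Banff 10, Porto 3, Kyoto 3. Winner: Banff.
Borda — scores: Cape Town 17, Queenstown 24, Banff 45, Porto 42, Kyoto 42. Winner: Banff.
The two methods agree.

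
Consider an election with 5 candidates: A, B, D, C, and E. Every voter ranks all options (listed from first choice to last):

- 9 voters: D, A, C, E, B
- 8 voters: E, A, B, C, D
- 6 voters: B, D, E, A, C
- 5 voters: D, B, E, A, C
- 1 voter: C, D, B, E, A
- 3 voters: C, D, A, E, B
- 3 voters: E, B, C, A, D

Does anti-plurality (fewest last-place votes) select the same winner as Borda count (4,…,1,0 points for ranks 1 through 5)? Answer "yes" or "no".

no

Anti-plurality — last-place votes: A 1, B 12, D 11, C 11, E 0. Winner: E.
Borda — scores: A 71, B 66, D 86, C 48, E 79. Winner: D.
The two methods disagree.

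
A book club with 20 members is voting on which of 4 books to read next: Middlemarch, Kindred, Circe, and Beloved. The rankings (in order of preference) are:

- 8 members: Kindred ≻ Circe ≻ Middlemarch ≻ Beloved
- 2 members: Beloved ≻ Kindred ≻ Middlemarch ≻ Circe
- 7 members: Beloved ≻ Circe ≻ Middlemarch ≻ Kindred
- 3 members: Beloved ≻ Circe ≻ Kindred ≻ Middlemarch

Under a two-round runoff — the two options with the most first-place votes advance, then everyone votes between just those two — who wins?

Round 1 first-place votes: Middlemarch 0, Kindred 8, Circe 0, Beloved 12.
Beloved and Kindred advance.
Runoff: Beloved is preferred to Kindred by 12 voters; Kindred by 8.
Beloved wins the runoff.

Beloved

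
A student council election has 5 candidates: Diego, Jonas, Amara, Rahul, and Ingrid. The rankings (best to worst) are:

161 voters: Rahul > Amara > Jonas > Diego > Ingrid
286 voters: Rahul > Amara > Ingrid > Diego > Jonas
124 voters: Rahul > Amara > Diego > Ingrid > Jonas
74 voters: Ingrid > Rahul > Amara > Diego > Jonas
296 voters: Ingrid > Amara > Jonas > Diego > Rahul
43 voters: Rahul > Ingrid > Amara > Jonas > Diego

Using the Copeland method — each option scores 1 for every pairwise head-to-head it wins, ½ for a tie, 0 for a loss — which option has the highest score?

Diego: loses to Jonas, Amara, Rahul, and Ingrid → score 0.
Jonas: beats Diego; loses to Amara, Rahul, and Ingrid → score 1.
Amara: beats Diego, Jonas, and Ingrid; loses to Rahul → score 3.
Rahul: beats Diego, Jonas, Amara, and Ingrid → score 4.
Ingrid: beats Diego and Jonas; loses to Amara and Rahul → score 2.
Rahul has the best pairwise record.

Rahul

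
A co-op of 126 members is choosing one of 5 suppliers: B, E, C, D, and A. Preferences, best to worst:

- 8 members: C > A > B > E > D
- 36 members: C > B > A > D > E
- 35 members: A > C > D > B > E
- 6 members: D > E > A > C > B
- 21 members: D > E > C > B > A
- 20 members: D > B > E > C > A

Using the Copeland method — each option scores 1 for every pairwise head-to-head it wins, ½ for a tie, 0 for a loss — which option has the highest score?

C

B: beats E and A; loses to C and D → score 2.
E: loses to B, C, D, and A → score 0.
C: beats B, E, D, and A → score 4.
D: beats B and E; loses to C and A → score 2.
A: beats E and D; loses to B and C → score 2.
C has the best pairwise record.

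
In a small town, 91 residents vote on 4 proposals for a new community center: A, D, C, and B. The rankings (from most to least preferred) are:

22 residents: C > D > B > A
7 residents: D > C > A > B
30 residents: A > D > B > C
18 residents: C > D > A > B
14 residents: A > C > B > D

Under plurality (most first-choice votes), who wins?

A

First-place votes: A 44, D 7, C 40, B 0.
A has the most first-place votes.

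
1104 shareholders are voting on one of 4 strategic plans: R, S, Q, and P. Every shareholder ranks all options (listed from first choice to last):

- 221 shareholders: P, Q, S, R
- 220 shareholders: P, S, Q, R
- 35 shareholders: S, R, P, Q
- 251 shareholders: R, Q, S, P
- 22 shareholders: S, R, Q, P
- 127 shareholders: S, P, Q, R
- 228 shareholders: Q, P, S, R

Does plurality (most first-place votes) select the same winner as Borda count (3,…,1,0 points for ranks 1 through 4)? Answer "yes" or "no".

Plurality — first-place votes: R 251, S 184, Q 228, P 441. Winner: P.
Borda — scores: R 867, S 1692, Q 1997, P 2068. Winner: P.
The two methods agree.

yes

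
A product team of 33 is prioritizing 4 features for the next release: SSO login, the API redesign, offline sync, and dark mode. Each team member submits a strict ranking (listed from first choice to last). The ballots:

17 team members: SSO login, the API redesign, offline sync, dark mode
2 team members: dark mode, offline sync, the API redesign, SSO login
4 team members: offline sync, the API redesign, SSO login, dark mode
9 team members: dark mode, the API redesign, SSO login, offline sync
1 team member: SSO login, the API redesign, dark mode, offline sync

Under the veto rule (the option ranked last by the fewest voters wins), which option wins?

Last-place votes: SSO login 2, the API redesign 0, offline sync 10, dark mode 21.
the API redesign is ranked last by the fewest voters, so the API redesign wins.

the API redesign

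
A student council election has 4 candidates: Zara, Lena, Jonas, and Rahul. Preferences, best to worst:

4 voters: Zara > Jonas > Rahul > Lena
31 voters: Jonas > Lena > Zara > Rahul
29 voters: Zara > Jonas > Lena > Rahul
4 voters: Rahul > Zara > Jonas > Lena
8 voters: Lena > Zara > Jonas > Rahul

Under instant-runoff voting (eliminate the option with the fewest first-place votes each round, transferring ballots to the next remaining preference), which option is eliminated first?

Round 1: Zara 33, Lena 8, Jonas 31, Rahul 4. Eliminate Rahul.

Rahul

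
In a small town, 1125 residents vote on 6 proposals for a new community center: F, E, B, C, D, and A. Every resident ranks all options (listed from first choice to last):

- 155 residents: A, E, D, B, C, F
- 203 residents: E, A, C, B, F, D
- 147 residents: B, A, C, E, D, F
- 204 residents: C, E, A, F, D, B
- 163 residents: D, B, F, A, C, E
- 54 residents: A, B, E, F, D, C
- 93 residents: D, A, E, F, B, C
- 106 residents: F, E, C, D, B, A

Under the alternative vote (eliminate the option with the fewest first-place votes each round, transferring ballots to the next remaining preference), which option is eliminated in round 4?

Round 1: F 106, E 203, B 147, C 204, D 256, A 209. Eliminate F.
Round 2: E 309, B 147, C 204, D 256, A 209. Eliminate B.
Round 3: E 309, C 204, D 256, A 356. Eliminate C.
Round 4: E 513, D 256, A 356. Eliminate D.

D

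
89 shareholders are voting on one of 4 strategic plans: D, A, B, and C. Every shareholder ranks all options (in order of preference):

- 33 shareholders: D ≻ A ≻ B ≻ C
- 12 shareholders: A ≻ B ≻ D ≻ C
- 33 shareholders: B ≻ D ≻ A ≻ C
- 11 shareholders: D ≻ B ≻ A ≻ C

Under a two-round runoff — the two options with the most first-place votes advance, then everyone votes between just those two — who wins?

B

Round 1 first-place votes: D 44, A 12, B 33, C 0.
D and B advance.
Runoff: D is preferred to B by 44 voters; B by 45.
B wins the runoff.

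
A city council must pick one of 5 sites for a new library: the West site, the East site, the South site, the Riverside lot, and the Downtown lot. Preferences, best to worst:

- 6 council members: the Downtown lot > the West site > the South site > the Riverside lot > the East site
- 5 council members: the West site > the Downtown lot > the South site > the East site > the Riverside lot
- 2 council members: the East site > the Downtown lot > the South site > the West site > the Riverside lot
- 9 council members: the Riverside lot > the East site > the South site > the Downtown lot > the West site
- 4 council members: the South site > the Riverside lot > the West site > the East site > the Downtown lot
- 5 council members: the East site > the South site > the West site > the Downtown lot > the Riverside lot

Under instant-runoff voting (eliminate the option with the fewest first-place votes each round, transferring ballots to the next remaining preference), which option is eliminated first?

Round 1: the West site 5, the East site 7, the South site 4, the Riverside lot 9, the Downtown lot 6. Eliminate the South site.

the South site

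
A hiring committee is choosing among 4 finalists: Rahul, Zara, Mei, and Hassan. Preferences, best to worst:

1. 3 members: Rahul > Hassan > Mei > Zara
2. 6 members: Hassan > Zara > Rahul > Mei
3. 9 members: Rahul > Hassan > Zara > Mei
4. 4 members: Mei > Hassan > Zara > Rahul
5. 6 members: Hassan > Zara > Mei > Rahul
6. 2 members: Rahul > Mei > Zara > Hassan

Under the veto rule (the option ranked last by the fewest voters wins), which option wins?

Hassan

Last-place votes: Rahul 10, Zara 3, Mei 15, Hassan 2.
Hassan is ranked last by the fewest voters, so Hassan wins.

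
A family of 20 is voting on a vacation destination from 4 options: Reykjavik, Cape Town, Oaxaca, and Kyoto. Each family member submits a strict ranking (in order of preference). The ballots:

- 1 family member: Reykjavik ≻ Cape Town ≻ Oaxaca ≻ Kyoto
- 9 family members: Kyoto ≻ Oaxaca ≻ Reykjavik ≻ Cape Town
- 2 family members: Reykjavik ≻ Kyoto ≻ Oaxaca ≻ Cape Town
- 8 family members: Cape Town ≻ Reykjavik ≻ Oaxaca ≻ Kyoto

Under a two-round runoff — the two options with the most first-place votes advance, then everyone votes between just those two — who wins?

Round 1 first-place votes: Reykjavik 3, Cape Town 8, Oaxaca 0, Kyoto 9.
Kyoto and Cape Town advance.
Runoff: Kyoto is preferred to Cape Town by 11 voters; Cape Town by 9.
Kyoto wins the runoff.

Kyoto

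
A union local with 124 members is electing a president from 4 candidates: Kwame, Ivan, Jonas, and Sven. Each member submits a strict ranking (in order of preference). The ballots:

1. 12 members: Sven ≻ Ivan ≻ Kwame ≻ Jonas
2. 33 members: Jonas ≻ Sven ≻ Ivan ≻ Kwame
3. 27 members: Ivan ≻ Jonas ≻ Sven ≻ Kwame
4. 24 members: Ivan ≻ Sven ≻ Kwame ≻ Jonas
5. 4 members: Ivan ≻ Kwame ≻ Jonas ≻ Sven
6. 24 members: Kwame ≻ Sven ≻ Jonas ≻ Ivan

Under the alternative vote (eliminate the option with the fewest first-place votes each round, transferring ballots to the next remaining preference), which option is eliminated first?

Sven

Round 1: Kwame 24, Ivan 55, Jonas 33, Sven 12. Eliminate Sven.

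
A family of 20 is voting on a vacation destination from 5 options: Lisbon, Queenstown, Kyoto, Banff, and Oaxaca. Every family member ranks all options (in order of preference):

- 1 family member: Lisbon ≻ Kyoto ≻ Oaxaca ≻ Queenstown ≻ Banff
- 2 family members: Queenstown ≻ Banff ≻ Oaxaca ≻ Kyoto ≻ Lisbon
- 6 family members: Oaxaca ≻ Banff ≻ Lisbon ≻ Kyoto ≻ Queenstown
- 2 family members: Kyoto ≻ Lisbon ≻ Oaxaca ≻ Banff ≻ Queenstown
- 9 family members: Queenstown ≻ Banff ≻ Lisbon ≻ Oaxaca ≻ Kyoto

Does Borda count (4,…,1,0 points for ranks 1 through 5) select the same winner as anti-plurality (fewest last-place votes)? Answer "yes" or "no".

Borda — scores: Lisbon 40, Queenstown 45, Kyoto 19, Banff 53, Oaxaca 43. Winner: Banff.
Anti-plurality — last-place votes: Lisbon 2, Queenstown 8, Kyoto 9, Banff 1, Oaxaca 0. Winner: Oaxaca.
The two methods disagree.

no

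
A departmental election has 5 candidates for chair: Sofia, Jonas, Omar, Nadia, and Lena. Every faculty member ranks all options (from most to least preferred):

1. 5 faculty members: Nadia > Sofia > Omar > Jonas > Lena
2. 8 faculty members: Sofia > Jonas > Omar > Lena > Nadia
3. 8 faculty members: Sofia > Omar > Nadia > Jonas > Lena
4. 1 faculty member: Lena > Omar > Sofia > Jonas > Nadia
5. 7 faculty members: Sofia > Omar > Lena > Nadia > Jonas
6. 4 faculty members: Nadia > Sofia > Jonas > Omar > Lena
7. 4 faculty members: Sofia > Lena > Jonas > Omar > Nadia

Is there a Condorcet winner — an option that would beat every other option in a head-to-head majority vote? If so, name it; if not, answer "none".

Sofia vs Jonas: 37–0 for Sofia.
Sofia vs Omar: 36–1 for Sofia.
Sofia vs Nadia: 28–9 for Sofia.
Sofia vs Lena: 36–1 for Sofia.
Sofia beats every other option head-to-head.

Sofia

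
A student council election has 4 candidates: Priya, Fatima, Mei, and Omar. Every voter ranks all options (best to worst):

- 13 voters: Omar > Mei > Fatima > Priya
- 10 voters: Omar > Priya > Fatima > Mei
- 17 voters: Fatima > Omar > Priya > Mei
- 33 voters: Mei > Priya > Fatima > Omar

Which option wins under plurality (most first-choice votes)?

First-place votes: Priya 0, Fatima 17, Mei 33, Omar 23.
Mei has the most first-place votes.

Mei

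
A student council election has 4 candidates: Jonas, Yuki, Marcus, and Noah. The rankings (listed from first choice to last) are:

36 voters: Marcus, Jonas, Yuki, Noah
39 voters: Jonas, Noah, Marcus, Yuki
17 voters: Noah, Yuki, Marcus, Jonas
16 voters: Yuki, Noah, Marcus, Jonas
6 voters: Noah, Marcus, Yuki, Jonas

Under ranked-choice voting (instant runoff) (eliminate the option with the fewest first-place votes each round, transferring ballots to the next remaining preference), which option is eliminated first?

Yuki

Round 1: Jonas 39, Yuki 16, Marcus 36, Noah 23. Eliminate Yuki.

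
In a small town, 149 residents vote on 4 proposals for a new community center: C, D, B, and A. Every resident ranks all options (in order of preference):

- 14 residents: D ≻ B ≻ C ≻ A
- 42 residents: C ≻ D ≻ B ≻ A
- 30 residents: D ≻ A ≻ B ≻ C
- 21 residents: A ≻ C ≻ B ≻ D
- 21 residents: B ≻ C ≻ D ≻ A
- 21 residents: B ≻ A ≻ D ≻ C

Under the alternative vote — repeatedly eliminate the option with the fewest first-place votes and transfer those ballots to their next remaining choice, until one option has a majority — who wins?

C

Round 1: C 42, D 44, B 42, A 21. Eliminate A.
Round 2: C 63, D 44, B 42. Eliminate B.
Round 3: C 84, D 65. C has a majority.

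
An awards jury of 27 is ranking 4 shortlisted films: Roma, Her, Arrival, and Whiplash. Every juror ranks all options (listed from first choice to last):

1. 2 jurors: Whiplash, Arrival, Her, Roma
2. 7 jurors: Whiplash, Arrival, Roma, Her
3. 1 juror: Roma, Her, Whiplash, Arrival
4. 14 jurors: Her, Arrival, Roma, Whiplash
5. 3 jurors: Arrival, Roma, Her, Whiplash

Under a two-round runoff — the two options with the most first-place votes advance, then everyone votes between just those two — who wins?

Her

Round 1 first-place votes: Roma 1, Her 14, Arrival 3, Whiplash 9.
Her and Whiplash advance.
Runoff: Her is preferred to Whiplash by 18 voters; Whiplash by 9.
Her wins the runoff.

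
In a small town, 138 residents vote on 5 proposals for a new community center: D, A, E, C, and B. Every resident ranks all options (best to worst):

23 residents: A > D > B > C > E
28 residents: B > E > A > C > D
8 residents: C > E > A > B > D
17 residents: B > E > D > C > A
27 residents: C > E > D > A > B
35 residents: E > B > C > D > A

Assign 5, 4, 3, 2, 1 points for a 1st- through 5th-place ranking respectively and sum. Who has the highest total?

D: 23·4 + 28·1 + 8·1 + 17·3 + 27·3 + 35·2 = 330
A: 23·5 + 28·3 + 8·3 + 17·1 + 27·2 + 35·1 = 329
E: 23·1 + 28·4 + 8·4 + 17·4 + 27·4 + 35·5 = 518
C: 23·2 + 28·2 + 8·5 + 17·2 + 27·5 + 35·3 = 416
B: 23·3 + 28·5 + 8·2 + 17·5 + 27·1 + 35·4 = 477
E has the highest Borda score (518).

E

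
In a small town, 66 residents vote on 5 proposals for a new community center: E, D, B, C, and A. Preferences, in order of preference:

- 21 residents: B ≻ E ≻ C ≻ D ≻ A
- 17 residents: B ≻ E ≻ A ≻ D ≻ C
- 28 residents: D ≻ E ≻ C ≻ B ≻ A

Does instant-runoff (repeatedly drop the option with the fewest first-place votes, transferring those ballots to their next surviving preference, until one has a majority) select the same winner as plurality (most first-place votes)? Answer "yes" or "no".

yes

Instant-runoff — R1 E 0, D 28, B 38, C 0, A 0 (B winner). Winner: B.
Plurality — first-place votes: E 0, D 28, B 38, C 0, A 0. Winner: B.
The two methods agree.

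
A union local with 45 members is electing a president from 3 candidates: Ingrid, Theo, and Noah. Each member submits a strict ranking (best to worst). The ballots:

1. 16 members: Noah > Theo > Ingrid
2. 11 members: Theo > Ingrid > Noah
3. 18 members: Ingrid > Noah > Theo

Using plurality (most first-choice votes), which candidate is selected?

Ingrid

First-place votes: Ingrid 18, Theo 11, Noah 16.
Ingrid has the most first-place votes.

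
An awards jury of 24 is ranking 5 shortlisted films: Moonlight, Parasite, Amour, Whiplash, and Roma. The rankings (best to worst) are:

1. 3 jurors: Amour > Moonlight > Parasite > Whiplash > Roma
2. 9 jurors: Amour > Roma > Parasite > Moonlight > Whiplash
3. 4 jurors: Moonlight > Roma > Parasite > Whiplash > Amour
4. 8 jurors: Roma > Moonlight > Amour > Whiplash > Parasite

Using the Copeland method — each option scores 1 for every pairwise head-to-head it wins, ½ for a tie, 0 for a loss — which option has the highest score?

Moonlight: beats Parasite and Whiplash; ties Amour; loses to Roma → score 2.5.
Parasite: beats Whiplash; loses to Moonlight, Amour, and Roma → score 1.
Amour: beats Parasite and Whiplash; ties Moonlight and Roma → score 3.
Whiplash: loses to Moonlight, Parasite, Amour, and Roma → score 0.
Roma: beats Moonlight, Parasite, and Whiplash; ties Amour → score 3.5.
Roma has the best pairwise record.

Roma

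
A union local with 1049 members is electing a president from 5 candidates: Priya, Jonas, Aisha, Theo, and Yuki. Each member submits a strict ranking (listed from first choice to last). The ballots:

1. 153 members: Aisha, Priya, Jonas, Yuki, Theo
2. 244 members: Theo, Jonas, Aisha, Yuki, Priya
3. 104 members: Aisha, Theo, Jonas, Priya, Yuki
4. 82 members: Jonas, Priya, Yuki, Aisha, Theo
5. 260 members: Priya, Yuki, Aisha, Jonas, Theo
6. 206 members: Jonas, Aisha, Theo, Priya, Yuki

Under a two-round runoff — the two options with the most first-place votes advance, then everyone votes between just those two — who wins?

Round 1 first-place votes: Priya 260, Jonas 288, Aisha 257, Theo 244, Yuki 0.
Jonas and Priya advance.
Runoff: Jonas is preferred to Priya by 636 voters; Priya by 413.
Jonas wins the runoff.

Jonas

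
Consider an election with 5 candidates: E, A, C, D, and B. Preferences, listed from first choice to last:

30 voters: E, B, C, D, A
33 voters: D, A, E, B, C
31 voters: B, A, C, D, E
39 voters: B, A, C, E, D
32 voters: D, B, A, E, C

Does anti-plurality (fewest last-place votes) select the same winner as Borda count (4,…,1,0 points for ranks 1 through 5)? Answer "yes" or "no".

yes

Anti-plurality — last-place votes: E 31, A 30, C 65, D 39, B 0. Winner: B.
Borda — scores: E 257, A 373, C 200, D 321, B 499. Winner: B.
The two methods agree.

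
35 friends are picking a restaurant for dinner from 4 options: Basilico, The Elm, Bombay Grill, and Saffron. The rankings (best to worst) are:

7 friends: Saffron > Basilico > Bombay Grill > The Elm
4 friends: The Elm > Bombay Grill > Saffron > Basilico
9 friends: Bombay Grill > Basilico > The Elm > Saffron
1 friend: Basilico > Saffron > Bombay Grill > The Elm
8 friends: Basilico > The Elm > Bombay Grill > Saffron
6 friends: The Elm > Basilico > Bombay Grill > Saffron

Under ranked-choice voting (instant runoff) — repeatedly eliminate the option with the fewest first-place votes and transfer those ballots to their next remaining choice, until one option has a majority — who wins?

Round 1: Basilico 9, The Elm 10, Bombay Grill 9, Saffron 7. Eliminate Saffron.
Round 2: Basilico 16, The Elm 10, Bombay Grill 9. Eliminate Bombay Grill.
Round 3: Basilico 25, The Elm 10. Basilico has a majority.

Basilico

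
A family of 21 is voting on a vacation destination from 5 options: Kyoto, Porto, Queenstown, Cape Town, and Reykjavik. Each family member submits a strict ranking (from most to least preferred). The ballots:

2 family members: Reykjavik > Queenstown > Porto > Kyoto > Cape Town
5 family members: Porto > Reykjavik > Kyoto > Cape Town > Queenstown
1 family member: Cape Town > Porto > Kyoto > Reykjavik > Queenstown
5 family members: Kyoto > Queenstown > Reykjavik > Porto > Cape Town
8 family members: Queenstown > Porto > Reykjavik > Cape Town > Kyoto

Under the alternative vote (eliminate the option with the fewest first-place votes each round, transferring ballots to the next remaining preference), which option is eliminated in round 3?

Round 1: Kyoto 5, Porto 5, Queenstown 8, Cape Town 1, Reykjavik 2. Eliminate Cape Town.
Round 2: Kyoto 5, Porto 6, Queenstown 8, Reykjavik 2. Eliminate Reykjavik.
Round 3: Kyoto 5, Porto 6, Queenstown 10. Eliminate Kyoto.

Kyoto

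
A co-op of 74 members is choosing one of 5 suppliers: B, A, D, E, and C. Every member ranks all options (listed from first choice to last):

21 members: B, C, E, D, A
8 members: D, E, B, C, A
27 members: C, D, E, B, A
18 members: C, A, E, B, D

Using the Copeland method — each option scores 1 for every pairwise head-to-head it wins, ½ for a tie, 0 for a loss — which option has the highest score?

C

B: beats A and D; loses to E and C → score 2.
A: loses to B, D, E, and C → score 0.
D: beats A; loses to B, E, and C → score 1.
E: beats B, A, and D; loses to C → score 3.
C: beats B, A, D, and E → score 4.
C has the best pairwise record.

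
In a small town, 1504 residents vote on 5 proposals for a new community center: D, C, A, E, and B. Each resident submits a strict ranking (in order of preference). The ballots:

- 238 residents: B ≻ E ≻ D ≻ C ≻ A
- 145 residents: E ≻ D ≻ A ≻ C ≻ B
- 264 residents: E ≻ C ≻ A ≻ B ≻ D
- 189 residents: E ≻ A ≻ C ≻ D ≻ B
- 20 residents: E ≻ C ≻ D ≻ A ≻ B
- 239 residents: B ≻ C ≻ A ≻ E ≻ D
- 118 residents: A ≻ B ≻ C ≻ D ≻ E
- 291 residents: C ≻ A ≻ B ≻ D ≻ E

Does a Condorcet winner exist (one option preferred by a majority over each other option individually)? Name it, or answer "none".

Checking pairwise contests:
C beats D 1121–383.
E beats C 856–648.
C beats A 1052–452.
B beats E 886–618.
C beats B 909–595.
Every option loses at least one head-to-head, so there is no Condorcet winner.

none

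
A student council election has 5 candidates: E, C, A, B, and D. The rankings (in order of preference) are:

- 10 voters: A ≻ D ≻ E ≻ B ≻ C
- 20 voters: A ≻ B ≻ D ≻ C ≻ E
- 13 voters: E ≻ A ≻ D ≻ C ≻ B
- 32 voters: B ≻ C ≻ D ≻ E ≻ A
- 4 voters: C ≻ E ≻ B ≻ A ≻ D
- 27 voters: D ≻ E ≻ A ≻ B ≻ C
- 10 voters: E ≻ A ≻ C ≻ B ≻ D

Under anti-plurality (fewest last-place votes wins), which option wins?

Last-place votes: E 20, C 37, A 32, B 13, D 14.
B is ranked last by the fewest voters, so B wins.

B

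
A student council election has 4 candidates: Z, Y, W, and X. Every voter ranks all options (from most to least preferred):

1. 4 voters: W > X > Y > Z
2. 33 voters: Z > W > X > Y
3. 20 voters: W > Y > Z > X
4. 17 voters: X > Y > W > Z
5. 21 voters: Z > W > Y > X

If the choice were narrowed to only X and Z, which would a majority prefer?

Voters preferring X to Z: 21; preferring Z to X: 74.
Z wins the head-to-head.

Z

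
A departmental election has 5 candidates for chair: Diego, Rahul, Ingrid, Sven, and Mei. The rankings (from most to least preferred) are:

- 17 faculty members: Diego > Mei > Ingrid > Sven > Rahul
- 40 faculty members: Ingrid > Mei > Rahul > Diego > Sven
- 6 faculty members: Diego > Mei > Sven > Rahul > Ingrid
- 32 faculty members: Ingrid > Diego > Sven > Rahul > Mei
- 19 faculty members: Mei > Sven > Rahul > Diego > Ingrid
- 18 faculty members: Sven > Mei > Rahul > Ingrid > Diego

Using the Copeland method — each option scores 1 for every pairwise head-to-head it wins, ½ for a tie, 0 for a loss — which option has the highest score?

Ingrid

Diego: beats Sven; loses to Rahul, Ingrid, and Mei → score 1.
Rahul: beats Diego; loses to Ingrid, Sven, and Mei → score 1.
Ingrid: beats Diego, Rahul, Sven, and Mei → score 4.
Sven: beats Rahul; loses to Diego, Ingrid, and Mei → score 1.
Mei: beats Diego, Rahul, and Sven; loses to Ingrid → score 3.
Ingrid has the best pairwise record.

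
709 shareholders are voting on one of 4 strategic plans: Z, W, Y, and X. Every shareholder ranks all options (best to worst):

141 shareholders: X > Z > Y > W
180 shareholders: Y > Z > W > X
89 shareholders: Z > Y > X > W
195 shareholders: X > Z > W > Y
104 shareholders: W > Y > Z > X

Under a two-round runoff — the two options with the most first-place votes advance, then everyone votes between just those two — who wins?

Y

Round 1 first-place votes: Z 89, W 104, Y 180, X 336.
X and Y advance.
Runoff: X is preferred to Y by 336 voters; Y by 373.
Y wins the runoff.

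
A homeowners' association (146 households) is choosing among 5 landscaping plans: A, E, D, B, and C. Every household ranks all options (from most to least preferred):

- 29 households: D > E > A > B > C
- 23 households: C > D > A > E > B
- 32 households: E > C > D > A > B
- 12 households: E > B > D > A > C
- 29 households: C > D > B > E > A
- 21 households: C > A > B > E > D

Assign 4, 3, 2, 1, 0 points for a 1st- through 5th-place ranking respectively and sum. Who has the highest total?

A: 29·2 + 23·2 + 32·1 + 12·1 + 29·0 + 21·3 = 211
E: 29·3 + 23·1 + 32·4 + 12·4 + 29·1 + 21·1 = 336
D: 29·4 + 23·3 + 32·2 + 12·2 + 29·3 + 21·0 = 360
B: 29·1 + 23·0 + 32·0 + 12·3 + 29·2 + 21·2 = 165
C: 29·0 + 23·4 + 32·3 + 12·0 + 29·4 + 21·4 = 388
C has the highest Borda score (388).

C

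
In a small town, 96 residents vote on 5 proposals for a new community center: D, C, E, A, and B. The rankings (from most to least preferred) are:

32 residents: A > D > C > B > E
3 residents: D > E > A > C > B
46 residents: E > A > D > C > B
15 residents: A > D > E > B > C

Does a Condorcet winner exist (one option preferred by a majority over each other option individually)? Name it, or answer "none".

none

Checking pairwise contests:
A beats D 93–3.
D beats C 96–0.
D beats E 50–46.
E beats A 49–47.
D beats B 96–0.
Every option loses at least one head-to-head, so there is no Condorcet winner.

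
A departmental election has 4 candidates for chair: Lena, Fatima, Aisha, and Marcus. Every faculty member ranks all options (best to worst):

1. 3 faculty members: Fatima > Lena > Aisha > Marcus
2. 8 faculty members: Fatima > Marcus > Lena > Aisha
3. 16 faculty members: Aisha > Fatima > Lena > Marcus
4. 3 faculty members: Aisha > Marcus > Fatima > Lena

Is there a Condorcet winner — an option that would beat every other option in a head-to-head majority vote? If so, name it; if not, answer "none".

Aisha vs Lena: 19–11 for Aisha.
Aisha vs Fatima: 19–11 for Aisha.
Aisha vs Marcus: 22–8 for Aisha.
Aisha beats every other option head-to-head.

Aisha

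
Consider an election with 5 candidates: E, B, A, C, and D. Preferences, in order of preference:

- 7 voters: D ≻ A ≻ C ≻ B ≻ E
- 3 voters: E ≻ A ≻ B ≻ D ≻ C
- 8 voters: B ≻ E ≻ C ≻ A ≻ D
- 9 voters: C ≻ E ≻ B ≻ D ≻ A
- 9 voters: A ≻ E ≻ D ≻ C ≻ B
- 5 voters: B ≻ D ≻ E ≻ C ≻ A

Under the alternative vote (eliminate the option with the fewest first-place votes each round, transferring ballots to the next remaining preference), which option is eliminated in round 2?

D

Round 1: E 3, B 13, A 9, C 9, D 7. Eliminate E.
Round 2: B 13, A 12, C 9, D 7. Eliminate D.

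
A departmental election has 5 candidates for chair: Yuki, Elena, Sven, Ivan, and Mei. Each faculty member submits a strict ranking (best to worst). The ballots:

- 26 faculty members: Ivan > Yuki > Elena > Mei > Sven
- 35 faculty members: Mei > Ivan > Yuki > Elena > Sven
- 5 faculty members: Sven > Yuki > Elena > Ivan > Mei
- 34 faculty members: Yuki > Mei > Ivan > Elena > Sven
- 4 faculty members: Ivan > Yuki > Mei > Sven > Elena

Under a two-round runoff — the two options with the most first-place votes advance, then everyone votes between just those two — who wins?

Yuki

Round 1 first-place votes: Yuki 34, Elena 0, Sven 5, Ivan 30, Mei 35.
Mei and Yuki advance.
Runoff: Mei is preferred to Yuki by 35 voters; Yuki by 69.
Yuki wins the runoff.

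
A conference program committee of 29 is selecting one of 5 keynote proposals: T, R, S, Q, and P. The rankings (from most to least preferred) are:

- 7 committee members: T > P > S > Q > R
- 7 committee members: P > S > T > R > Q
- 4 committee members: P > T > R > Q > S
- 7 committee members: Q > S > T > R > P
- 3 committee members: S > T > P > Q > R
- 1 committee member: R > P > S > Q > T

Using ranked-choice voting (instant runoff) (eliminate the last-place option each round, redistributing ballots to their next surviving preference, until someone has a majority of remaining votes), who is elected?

T

Round 1: T 7, R 1, S 3, Q 7, P 11. Eliminate R.
Round 2: T 7, S 3, Q 7, P 12. Eliminate S.
Round 3: T 10, Q 7, P 12. Eliminate Q.
Round 4: T 17, P 12. T has a majority.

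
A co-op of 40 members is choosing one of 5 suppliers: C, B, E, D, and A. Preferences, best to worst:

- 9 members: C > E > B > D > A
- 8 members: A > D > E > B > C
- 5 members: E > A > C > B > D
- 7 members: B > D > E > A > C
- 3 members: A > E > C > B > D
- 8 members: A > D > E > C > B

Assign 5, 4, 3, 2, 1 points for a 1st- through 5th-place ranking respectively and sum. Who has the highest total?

C: 9·5 + 8·1 + 5·3 + 7·1 + 3·3 + 8·2 = 100
B: 9·3 + 8·2 + 5·2 + 7·5 + 3·2 + 8·1 = 102
E: 9·4 + 8·3 + 5·5 + 7·3 + 3·4 + 8·3 = 142
D: 9·2 + 8·4 + 5·1 + 7·4 + 3·1 + 8·4 = 118
A: 9·1 + 8·5 + 5·4 + 7·2 + 3·5 + 8·5 = 138
E has the highest Borda score (142).

E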